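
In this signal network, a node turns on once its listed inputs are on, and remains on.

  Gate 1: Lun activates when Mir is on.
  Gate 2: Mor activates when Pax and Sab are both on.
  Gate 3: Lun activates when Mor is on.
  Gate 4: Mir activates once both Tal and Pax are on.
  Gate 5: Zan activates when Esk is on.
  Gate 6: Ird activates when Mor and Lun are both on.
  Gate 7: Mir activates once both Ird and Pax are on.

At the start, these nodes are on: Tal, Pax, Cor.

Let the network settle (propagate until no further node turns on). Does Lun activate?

Yes

Tal and Pax are on, so Mir activates (Gate 4).
Gate 1: Mir on → Lun on.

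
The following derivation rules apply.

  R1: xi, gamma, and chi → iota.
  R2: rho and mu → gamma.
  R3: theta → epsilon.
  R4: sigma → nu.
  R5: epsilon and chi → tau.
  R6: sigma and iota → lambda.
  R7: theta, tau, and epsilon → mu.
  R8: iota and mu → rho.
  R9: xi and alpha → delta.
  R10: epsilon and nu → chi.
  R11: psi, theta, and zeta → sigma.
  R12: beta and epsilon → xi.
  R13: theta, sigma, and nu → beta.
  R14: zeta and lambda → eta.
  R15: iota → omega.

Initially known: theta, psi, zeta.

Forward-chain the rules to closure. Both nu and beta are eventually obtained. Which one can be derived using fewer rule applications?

nu

nu: From psi, theta, and zeta, R11 gives sigma. sigma holds, so nu follows (R4). [2 rule applications]
beta: psi, theta, and zeta hold, so sigma follows (R11). sigma holds, so nu follows (R4). From theta, sigma, and nu, R13 gives beta. [3 rule applications]
nu needs fewer.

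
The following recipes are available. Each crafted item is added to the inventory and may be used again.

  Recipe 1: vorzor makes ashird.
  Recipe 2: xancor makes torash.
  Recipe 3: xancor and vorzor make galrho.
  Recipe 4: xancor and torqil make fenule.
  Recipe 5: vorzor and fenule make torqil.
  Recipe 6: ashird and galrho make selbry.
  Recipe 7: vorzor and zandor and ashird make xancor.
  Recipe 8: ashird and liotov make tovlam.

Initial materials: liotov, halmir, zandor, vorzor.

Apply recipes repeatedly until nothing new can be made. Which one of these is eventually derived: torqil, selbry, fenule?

Using Recipe 1, vorzor makes ashird.
Using Recipe 7, vorzor, zandor, and ashird make xancor.
Using Recipe 3, xancor and vorzor make galrho.
Using Recipe 6, ashird and galrho make selbry.
fenule would need xancor and torqil (Recipe 4), but torqil is never obtained. torqil would need vorzor and fenule (Recipe 5), but fenule is never obtained.

selbry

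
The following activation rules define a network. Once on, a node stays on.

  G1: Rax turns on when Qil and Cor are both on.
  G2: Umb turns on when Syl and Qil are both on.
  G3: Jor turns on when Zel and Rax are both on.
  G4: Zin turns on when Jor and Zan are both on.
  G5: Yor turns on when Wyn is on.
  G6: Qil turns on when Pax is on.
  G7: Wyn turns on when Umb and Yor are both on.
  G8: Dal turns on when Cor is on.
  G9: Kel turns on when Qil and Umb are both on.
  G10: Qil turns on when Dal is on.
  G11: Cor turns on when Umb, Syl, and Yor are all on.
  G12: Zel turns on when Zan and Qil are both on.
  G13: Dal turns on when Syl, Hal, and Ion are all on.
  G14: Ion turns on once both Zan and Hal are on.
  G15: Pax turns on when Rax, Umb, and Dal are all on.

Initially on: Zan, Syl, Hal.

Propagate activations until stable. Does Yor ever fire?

No

Yor would need Wyn (G5), but Wyn never turns on.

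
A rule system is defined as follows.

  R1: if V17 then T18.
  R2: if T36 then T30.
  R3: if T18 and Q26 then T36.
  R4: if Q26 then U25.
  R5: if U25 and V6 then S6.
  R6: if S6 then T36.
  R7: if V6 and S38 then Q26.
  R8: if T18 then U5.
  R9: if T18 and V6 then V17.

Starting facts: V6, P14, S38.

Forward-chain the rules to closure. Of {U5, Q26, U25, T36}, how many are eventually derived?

From V6 and S38, R7 gives Q26.
Q26 holds, so U25 follows (R4).
U25 and V6 hold, so S6 follows (R5).
From S6, R6 gives T36.
U5 would need T18 (R8), but T18 is never established.
Q26: reached.
U25: reached.
T36: reached.
Reached: Q26, U25, and T36 — 3 of the 4.

3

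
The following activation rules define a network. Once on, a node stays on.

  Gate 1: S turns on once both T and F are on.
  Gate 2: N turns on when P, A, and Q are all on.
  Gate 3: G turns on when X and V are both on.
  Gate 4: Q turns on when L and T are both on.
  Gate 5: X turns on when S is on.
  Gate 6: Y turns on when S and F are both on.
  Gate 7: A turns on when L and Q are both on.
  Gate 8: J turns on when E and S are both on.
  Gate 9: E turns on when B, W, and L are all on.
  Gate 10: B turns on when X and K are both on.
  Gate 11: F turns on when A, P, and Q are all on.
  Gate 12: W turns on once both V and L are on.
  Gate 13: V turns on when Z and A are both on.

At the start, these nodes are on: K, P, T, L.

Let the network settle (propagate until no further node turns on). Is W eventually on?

W would need V and L (Gate 12), but V never turns on.

No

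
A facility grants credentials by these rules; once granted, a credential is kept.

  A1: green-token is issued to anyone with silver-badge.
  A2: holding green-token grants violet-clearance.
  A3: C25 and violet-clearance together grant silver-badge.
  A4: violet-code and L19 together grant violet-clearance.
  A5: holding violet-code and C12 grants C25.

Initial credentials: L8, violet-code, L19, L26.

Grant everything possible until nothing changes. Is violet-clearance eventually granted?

Holding violet-code and L19 grants violet-clearance (A4).

Yes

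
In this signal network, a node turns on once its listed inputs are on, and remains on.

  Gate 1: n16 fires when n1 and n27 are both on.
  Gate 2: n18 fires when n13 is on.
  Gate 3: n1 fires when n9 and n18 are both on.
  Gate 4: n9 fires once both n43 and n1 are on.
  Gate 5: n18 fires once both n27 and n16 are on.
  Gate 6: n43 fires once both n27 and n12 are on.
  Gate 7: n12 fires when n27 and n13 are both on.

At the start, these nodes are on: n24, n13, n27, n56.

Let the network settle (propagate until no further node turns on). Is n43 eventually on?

Gate 7: n27 and n13 on → n12 on.
n27 and n12 are on, so n43 fires (Gate 6).

Yes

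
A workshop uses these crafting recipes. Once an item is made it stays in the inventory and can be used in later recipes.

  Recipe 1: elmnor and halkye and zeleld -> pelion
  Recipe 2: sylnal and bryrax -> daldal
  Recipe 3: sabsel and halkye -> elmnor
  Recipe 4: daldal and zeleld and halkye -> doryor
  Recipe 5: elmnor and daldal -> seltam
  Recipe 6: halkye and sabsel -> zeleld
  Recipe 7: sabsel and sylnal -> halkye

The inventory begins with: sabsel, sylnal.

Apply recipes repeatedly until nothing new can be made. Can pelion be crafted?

Yes

sabsel and sylnal -> halkye (Recipe 7).
Using Recipe 3, sabsel and halkye make elmnor.
Using Recipe 6, halkye and sabsel make zeleld.
Using Recipe 1, elmnor, halkye, and zeleld make pelion.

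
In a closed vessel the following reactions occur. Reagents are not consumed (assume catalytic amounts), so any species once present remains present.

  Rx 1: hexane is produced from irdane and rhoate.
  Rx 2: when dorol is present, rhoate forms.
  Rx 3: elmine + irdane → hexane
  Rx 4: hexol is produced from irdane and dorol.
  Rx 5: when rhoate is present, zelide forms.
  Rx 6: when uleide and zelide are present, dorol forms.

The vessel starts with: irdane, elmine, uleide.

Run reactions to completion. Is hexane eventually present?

Yes

elmine and irdane present → hexane forms (Rx 3).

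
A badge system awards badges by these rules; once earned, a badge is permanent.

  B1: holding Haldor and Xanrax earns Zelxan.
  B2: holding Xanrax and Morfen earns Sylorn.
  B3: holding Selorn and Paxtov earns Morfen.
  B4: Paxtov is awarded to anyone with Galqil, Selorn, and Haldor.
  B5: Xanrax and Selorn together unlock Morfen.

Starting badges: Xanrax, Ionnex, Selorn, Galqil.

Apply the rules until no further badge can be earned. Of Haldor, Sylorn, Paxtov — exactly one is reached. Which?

Sylorn

With Xanrax and Selorn, Morfen is earned (B5).
With Xanrax and Morfen, Sylorn is earned (B2).
Paxtov would need Galqil, Selorn, and Haldor (B4), but Haldor is never earned. No rule produces Haldor, and it is not given.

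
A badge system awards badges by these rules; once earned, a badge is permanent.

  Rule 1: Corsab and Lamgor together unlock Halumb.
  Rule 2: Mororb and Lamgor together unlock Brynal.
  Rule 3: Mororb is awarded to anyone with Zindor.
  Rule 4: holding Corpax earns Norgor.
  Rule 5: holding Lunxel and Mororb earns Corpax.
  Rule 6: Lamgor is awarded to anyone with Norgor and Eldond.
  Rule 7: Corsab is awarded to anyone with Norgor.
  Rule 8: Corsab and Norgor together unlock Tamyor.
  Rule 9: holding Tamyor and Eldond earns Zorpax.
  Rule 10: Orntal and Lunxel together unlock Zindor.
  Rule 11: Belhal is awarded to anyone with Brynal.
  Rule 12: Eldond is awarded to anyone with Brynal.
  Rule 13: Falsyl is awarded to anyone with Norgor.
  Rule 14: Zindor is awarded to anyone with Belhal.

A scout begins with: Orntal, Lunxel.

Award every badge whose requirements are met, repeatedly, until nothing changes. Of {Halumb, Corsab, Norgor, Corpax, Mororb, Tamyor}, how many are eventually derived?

With Orntal and Lunxel, Zindor is earned (Rule 10).
With Zindor, Mororb is earned (Rule 3).
With Lunxel and Mororb, Corpax is earned (Rule 5).
With Corpax, Norgor is earned (Rule 4).
With Norgor, Corsab is earned (Rule 7).
With Corsab and Norgor, Tamyor is earned (Rule 8).
Halumb would need Corsab and Lamgor (Rule 1), but Lamgor is never earned.
Corsab: reached.
Norgor: reached.
Corpax: reached.
Mororb: reached.
Tamyor: reached.
Reached: Corsab, Norgor, Corpax, Mororb, and Tamyor — 5 of the 6.

5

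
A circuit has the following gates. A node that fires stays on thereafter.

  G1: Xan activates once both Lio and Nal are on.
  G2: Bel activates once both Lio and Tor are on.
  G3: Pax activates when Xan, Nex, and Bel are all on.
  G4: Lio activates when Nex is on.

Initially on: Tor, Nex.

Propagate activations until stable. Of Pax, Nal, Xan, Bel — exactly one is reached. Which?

Bel

G4: Nex on → Lio on.
G2: Lio and Tor on → Bel on.
No rule produces Nal, and it is not given. Xan would need Lio and Nal (G1), but Nal never turns on. Pax would need Xan, Nex, and Bel (G3), but Xan never turns on.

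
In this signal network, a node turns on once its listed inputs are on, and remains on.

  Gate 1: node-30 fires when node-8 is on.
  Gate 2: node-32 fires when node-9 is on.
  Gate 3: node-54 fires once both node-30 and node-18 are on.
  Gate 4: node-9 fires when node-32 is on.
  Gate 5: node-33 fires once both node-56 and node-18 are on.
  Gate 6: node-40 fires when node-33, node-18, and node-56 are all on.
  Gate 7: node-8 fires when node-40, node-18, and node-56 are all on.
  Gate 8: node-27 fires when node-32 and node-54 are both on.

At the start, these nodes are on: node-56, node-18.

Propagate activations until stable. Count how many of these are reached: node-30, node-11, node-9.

Gate 5: node-56 and node-18 on → node-33 on.
node-33, node-18, and node-56 are on, so node-40 fires (Gate 6).
node-40, node-18, and node-56 are on, so node-8 fires (Gate 7).
node-8 is on, so node-30 fires (Gate 1).
node-30: reached.
No rule produces node-11, and it is not given.
node-9 would need node-32 (Gate 4), but node-32 never turns on.
Reached: node-30 — 1 of the 3.

1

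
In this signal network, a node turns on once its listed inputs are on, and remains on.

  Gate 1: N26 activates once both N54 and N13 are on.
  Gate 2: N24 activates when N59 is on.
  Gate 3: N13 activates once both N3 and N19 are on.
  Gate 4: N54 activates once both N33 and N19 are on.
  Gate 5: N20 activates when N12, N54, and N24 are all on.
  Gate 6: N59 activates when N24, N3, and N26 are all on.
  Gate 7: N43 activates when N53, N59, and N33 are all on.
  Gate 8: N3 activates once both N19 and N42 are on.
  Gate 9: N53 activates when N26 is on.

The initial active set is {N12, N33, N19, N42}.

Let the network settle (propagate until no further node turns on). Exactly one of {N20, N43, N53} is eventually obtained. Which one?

N53

N19 and N42 are on, so N3 activates (Gate 8).
Gate 4: N33 and N19 on → N54 on.
Gate 3: N3 and N19 on → N13 on.
Gate 1: N54 and N13 on → N26 on.
N26 is on, so N53 activates (Gate 9).
N43 would need N53, N59, and N33 (Gate 7), but N59 never turns on. N20 would need N12, N54, and N24 (Gate 5), but N24 never turns on.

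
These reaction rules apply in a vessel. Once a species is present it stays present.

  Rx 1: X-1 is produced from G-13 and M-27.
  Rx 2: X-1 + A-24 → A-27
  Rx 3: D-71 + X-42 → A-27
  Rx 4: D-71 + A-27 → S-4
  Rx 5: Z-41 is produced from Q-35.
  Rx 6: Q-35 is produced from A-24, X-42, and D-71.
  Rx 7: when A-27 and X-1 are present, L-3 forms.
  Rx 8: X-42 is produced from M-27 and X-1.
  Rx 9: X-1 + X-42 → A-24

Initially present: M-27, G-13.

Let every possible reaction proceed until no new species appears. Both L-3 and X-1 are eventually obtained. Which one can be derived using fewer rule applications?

X-1

X-1: G-13 and M-27 present → X-1 forms (Rx 1). [1 rule application]
L-3: G-13 and M-27 present → X-1 forms (Rx 1). M-27 and X-1 present → X-42 forms (Rx 8). X-1 and X-42 present → A-24 forms (Rx 9). X-1 and A-24 present → A-27 forms (Rx 2). A-27 and X-1 present → L-3 forms (Rx 7). [5 rule applications]
X-1 needs fewer.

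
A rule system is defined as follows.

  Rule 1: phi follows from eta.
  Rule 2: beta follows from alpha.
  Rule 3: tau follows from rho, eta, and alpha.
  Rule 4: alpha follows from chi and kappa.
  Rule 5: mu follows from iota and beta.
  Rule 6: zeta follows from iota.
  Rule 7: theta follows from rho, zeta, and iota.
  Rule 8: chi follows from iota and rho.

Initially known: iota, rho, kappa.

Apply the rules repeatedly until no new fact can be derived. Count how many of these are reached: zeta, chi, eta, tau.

iota and rho hold, so chi follows (Rule 8).
iota holds, so zeta follows (Rule 6).
zeta: reached.
chi: reached.
No rule produces eta, and it is not given.
tau would need rho, eta, and alpha (Rule 3), but eta is never established.
Reached: zeta and chi — 2 of the 4.

2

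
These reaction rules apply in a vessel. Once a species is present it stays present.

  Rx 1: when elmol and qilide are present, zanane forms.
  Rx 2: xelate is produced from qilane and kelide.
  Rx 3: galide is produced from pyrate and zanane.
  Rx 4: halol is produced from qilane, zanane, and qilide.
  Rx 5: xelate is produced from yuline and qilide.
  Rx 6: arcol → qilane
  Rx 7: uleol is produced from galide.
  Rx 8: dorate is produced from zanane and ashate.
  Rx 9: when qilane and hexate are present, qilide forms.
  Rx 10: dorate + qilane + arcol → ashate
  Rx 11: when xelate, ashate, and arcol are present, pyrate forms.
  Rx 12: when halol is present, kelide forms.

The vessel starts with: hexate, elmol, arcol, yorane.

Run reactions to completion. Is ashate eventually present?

No

ashate would need dorate, qilane, and arcol (Rx 10), but dorate never forms.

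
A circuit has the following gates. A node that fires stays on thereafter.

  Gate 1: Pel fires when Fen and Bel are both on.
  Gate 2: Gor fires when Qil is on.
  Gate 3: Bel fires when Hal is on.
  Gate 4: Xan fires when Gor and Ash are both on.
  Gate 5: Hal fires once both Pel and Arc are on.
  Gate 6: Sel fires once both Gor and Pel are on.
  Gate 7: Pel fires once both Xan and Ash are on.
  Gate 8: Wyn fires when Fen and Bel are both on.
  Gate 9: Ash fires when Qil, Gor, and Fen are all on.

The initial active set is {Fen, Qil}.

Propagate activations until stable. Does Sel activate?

Yes

Gate 2: Qil on → Gor on.
Gate 9: Qil, Gor, and Fen on → Ash on.
Gor and Ash are on, so Xan fires (Gate 4).
Gate 7: Xan and Ash on → Pel on.
Gor and Pel are on, so Sel fires (Gate 6).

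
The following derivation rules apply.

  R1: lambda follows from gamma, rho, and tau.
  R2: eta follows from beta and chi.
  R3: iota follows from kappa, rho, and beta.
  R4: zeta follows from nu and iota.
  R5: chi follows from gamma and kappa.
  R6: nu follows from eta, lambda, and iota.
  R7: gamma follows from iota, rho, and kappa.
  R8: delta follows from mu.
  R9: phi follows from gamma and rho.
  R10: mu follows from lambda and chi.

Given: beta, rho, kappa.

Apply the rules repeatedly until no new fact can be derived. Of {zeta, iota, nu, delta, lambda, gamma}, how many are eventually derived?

kappa, rho, and beta hold, so iota follows (R3).
From iota, rho, and kappa, R7 gives gamma.
zeta would need nu and iota (R4), but nu is never established.
iota: reached.
nu would need eta, lambda, and iota (R6), but lambda is never established.
delta would need mu (R8), but mu is never established.
lambda would need gamma, rho, and tau (R1), but tau is never established.
gamma: reached.
Reached: iota and gamma — 2 of the 6.

2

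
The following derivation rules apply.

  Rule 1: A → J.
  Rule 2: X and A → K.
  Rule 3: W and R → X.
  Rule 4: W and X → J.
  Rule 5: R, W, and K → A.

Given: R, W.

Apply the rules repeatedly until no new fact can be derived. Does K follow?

K would need X and A (Rule 2), but A is never established.

No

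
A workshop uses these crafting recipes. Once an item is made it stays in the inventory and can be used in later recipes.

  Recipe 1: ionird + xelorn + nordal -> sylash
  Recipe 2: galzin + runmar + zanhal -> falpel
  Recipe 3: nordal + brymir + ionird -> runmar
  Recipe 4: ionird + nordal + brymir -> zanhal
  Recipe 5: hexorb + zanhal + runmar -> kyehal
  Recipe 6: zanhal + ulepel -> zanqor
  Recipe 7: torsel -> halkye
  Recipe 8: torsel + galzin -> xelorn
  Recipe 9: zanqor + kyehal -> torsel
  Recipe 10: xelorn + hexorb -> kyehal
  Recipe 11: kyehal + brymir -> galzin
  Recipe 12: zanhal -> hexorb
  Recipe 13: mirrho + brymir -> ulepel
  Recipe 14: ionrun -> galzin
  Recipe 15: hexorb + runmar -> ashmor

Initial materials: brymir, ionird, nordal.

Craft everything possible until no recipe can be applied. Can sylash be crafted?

sylash would need ionird, xelorn, and nordal (Recipe 1), but xelorn is never obtained.

No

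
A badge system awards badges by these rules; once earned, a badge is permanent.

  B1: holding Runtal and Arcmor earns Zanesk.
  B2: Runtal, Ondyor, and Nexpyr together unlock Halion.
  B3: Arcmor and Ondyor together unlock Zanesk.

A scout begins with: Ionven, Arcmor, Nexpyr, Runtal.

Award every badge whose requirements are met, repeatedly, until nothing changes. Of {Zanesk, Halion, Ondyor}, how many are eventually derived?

1

With Runtal and Arcmor, Zanesk is earned (B1).
Zanesk: reached.
Halion would need Runtal, Ondyor, and Nexpyr (B2), but Ondyor is never earned.
No rule produces Ondyor, and it is not given.
Reached: Zanesk — 1 of the 3.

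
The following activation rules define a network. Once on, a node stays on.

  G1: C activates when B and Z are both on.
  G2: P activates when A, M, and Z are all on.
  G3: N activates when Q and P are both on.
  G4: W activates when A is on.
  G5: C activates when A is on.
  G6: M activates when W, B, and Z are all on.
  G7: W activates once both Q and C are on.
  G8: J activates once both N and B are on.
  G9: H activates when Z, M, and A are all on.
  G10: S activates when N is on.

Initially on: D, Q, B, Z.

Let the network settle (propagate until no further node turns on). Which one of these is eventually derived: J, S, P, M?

G1: B and Z on → C on.
Q and C are on, so W activates (G7).
G6: W, B, and Z on → M on.
P would need A, M, and Z (G2), but A never turns on. S would need N (G10), but N never turns on. J would need N and B (G8), but N never turns on.

M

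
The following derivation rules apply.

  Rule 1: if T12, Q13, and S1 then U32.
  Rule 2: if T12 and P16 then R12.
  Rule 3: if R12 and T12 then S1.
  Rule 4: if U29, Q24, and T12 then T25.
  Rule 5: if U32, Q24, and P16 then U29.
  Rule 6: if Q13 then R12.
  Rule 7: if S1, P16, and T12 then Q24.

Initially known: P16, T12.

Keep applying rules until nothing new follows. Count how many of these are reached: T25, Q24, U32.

T12 and P16 hold, so R12 follows (Rule 2).
R12 and T12 hold, so S1 follows (Rule 3).
From S1, P16, and T12, Rule 7 gives Q24.
T25 would need U29, Q24, and T12 (Rule 4), but U29 is never established.
Q24: reached.
U32 would need T12, Q13, and S1 (Rule 1), but Q13 is never established.
Reached: Q24 — 1 of the 3.

1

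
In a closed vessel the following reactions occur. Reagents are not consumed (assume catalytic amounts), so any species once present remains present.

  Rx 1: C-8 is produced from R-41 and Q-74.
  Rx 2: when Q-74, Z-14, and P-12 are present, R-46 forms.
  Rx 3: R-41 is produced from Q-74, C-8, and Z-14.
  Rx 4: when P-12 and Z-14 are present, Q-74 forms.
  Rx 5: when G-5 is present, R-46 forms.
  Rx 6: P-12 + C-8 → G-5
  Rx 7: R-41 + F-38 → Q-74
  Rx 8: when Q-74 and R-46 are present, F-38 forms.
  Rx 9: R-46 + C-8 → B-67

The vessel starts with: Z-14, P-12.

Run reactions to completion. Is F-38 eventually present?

P-12 and Z-14 present → Q-74 forms (Rx 4).
Q-74, Z-14, and P-12 present → R-46 forms (Rx 2).
Q-74 and R-46 present → F-38 forms (Rx 8).

Yes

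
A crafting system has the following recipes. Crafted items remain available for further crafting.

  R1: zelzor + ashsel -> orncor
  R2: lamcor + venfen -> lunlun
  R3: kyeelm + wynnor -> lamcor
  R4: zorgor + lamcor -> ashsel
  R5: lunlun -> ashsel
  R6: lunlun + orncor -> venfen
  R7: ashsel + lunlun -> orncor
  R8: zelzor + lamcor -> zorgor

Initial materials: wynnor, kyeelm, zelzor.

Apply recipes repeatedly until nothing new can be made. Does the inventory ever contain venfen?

No

venfen would need lunlun and orncor (R6), but lunlun is never obtained.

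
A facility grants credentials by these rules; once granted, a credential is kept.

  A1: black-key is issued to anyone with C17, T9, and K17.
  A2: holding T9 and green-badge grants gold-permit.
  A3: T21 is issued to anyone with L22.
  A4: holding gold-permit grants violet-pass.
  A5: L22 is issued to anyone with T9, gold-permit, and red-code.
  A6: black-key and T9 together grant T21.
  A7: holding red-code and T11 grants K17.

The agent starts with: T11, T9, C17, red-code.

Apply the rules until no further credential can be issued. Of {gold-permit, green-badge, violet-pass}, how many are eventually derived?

gold-permit would need T9 and green-badge (A2), but green-badge is never granted.
No rule produces green-badge, and it is not given.
violet-pass would need gold-permit (A4), but gold-permit is never granted.
None of the 3 are reached.

0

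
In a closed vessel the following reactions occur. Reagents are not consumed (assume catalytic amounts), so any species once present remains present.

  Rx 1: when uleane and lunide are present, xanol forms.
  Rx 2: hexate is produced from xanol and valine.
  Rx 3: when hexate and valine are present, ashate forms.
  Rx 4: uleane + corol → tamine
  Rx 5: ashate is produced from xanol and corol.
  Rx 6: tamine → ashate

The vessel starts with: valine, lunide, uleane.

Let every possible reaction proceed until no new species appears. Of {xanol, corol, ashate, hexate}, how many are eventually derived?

3

uleane and lunide present → xanol forms (Rx 1).
xanol and valine present → hexate forms (Rx 2).
hexate and valine present → ashate forms (Rx 3).
xanol: reached.
No rule produces corol, and it is not given.
ashate: reached.
hexate: reached.
Reached: xanol, ashate, and hexate — 3 of the 4.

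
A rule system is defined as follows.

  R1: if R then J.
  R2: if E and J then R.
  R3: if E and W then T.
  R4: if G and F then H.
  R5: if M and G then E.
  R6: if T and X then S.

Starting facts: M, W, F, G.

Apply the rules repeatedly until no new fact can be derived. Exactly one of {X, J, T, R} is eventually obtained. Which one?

T

M and G hold, so E follows (R5).
E and W hold, so T follows (R3).
No rule produces X, and it is not given. J would need R (R1), but R is never established. R would need E and J (R2), but J is never established.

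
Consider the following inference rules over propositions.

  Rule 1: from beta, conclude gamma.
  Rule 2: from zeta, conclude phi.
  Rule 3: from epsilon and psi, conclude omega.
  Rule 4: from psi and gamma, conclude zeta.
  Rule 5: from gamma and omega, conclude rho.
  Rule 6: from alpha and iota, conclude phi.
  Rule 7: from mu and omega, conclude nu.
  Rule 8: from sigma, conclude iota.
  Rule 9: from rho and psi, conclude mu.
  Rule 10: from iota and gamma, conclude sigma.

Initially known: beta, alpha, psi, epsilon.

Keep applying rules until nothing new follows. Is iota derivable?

iota would need sigma (Rule 8), but sigma is never established.

No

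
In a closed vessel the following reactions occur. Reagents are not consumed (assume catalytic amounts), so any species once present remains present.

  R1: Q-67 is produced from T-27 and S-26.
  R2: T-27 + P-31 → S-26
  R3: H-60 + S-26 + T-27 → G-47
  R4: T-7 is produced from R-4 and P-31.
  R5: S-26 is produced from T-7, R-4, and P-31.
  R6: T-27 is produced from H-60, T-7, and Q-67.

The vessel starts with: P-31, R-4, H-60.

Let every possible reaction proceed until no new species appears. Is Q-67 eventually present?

Q-67 would need T-27 and S-26 (R1), but T-27 never forms.

No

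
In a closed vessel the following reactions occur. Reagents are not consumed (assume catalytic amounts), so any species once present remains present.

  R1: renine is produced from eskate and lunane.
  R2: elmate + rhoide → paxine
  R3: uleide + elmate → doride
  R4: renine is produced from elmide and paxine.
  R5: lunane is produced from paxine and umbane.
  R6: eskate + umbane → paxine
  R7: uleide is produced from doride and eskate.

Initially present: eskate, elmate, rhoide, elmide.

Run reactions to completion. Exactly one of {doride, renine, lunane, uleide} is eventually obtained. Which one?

renine

elmate and rhoide present → paxine forms (R2).
elmide and paxine present → renine forms (R4).
uleide would need doride and eskate (R7), but doride never forms. doride would need uleide and elmate (R3), but uleide never forms. lunane would need paxine and umbane (R5), but umbane never forms.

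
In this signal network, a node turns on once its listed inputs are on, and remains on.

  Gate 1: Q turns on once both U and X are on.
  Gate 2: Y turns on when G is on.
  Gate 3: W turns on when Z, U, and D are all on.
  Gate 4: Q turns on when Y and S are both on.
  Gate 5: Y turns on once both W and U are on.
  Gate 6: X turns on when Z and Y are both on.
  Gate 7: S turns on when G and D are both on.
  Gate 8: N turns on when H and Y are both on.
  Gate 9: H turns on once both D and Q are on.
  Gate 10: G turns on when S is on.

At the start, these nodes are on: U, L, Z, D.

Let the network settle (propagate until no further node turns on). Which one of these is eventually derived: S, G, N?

Z, U, and D are on, so W turns on (Gate 3).
W and U are on, so Y turns on (Gate 5).
Z and Y are on, so X turns on (Gate 6).
Gate 1: U and X on → Q on.
D and Q are on, so H turns on (Gate 9).
Gate 8: H and Y on → N on.
G would need S (Gate 10), but S never turns on. S would need G and D (Gate 7), but G never turns on.

N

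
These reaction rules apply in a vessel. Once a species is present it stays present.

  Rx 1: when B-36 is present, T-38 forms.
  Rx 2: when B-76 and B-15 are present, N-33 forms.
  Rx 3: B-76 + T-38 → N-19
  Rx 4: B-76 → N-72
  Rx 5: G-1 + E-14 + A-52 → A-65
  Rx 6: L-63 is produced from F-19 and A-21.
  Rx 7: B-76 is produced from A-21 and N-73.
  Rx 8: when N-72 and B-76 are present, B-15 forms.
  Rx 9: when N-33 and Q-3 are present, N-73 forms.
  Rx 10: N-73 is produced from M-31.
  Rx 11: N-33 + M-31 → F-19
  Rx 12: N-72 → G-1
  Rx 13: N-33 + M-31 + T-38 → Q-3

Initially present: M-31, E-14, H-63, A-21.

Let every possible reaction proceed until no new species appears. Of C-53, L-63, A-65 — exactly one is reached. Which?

M-31 present → N-73 forms (Rx 10).
A-21 and N-73 present → B-76 forms (Rx 7).
B-76 present → N-72 forms (Rx 4).
N-72 and B-76 present → B-15 forms (Rx 8).
B-76 and B-15 present → N-33 forms (Rx 2).
N-33 and M-31 present → F-19 forms (Rx 11).
F-19 and A-21 present → L-63 forms (Rx 6).
No rule produces C-53, and it is not given. A-65 would need G-1, E-14, and A-52 (Rx 5), but A-52 never forms.

L-63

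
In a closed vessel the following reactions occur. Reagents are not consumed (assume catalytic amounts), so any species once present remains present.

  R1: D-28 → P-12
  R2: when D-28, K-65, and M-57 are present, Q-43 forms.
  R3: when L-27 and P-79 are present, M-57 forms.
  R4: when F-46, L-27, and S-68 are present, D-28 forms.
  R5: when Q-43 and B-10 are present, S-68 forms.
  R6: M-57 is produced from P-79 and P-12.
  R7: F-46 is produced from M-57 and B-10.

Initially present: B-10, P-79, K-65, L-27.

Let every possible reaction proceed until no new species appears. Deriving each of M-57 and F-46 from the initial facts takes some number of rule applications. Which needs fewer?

M-57: L-27 and P-79 present → M-57 forms (R3). [1 rule application]
F-46: L-27 and P-79 present → M-57 forms (R3). M-57 and B-10 present → F-46 forms (R7). [2 rule applications]
M-57 needs fewer.

M-57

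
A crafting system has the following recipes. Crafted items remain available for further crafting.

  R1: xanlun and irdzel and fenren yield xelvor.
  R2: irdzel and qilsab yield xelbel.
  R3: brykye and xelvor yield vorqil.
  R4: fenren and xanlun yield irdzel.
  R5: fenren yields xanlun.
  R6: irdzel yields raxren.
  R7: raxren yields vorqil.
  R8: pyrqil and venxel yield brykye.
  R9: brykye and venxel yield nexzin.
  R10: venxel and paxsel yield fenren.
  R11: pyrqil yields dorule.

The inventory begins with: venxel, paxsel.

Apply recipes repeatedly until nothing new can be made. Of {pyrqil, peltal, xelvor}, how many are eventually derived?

venxel and paxsel → fenren (R10).
Using R5, fenren makes xanlun.
Using R4, fenren and xanlun make irdzel.
Using R1, xanlun, irdzel, and fenren make xelvor.
No rule produces pyrqil, and it is not given.
No rule produces peltal, and it is not given.
xelvor: reached.
Reached: xelvor — 1 of the 3.

1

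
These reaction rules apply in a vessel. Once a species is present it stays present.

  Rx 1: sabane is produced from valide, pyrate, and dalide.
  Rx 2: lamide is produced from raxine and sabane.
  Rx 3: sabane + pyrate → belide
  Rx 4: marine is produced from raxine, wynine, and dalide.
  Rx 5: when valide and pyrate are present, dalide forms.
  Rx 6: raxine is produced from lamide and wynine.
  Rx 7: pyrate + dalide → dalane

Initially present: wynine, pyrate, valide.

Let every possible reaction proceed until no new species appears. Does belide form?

Yes

valide and pyrate present → dalide forms (Rx 5).
valide, pyrate, and dalide present → sabane forms (Rx 1).
sabane and pyrate present → belide forms (Rx 3).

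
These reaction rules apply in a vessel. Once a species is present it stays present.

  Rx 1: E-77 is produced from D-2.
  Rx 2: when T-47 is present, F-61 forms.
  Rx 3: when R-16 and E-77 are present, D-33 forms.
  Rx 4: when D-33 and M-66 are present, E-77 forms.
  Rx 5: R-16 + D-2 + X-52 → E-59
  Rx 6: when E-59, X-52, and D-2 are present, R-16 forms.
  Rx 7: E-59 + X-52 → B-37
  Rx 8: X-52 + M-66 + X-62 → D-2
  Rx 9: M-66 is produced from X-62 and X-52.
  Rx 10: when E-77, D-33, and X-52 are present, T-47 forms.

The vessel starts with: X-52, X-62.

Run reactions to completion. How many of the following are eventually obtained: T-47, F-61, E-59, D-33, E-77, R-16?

1

X-62 and X-52 present → M-66 forms (Rx 9).
X-52, M-66, and X-62 present → D-2 forms (Rx 8).
D-2 present → E-77 forms (Rx 1).
T-47 would need E-77, D-33, and X-52 (Rx 10), but D-33 never forms.
F-61 would need T-47 (Rx 2), but T-47 never forms.
E-59 would need R-16, D-2, and X-52 (Rx 5), but R-16 never forms.
D-33 would need R-16 and E-77 (Rx 3), but R-16 never forms.
E-77: reached.
R-16 would need E-59, X-52, and D-2 (Rx 6), but E-59 never forms.
Reached: E-77 — 1 of the 6.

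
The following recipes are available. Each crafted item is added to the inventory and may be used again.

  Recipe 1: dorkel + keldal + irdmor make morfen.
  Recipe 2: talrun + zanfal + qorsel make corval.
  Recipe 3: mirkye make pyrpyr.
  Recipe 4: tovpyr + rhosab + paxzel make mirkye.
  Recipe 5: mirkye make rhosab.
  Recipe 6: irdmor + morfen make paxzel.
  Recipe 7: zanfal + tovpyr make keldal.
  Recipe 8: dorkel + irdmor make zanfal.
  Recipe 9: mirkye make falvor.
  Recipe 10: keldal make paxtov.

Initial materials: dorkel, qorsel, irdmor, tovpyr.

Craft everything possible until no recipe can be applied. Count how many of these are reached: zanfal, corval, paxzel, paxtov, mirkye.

3

dorkel + irdmor → zanfal (Recipe 8).
Using Recipe 7, zanfal and tovpyr make keldal.
Using Recipe 1, dorkel, keldal, and irdmor make morfen.
Using Recipe 10, keldal makes paxtov.
irdmor + morfen → paxzel (Recipe 6).
zanfal: reached.
corval would need talrun, zanfal, and qorsel (Recipe 2), but talrun is never obtained.
paxzel: reached.
paxtov: reached.
mirkye would need tovpyr, rhosab, and paxzel (Recipe 4), but rhosab is never obtained.
Reached: zanfal, paxzel, and paxtov — 3 of the 5.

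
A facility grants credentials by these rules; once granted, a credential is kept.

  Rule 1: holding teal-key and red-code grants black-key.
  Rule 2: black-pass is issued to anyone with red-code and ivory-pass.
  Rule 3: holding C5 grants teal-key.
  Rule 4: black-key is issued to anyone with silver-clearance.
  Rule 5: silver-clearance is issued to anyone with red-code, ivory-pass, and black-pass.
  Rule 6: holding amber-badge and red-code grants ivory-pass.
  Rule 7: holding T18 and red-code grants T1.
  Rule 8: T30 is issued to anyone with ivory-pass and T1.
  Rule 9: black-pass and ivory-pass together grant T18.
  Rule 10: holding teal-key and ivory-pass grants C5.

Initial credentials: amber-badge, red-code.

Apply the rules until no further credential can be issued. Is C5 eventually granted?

C5 would need teal-key and ivory-pass (Rule 10), but teal-key is never granted.

No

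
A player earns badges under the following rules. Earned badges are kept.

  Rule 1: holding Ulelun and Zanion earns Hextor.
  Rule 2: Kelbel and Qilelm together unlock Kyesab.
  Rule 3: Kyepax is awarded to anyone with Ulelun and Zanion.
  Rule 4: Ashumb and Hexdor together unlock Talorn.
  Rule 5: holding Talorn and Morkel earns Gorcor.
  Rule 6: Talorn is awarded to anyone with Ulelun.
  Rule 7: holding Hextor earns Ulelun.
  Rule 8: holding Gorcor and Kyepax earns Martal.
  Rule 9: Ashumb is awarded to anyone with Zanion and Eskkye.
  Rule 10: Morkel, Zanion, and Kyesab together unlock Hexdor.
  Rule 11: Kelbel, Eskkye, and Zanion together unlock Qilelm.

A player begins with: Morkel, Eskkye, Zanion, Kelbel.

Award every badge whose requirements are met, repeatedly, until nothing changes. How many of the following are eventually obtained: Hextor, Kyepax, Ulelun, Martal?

Hextor would need Ulelun and Zanion (Rule 1), but Ulelun is never earned.
Kyepax would need Ulelun and Zanion (Rule 3), but Ulelun is never earned.
Ulelun would need Hextor (Rule 7), but Hextor is never earned.
Martal would need Gorcor and Kyepax (Rule 8), but Kyepax is never earned.
None of the 4 are reached.

0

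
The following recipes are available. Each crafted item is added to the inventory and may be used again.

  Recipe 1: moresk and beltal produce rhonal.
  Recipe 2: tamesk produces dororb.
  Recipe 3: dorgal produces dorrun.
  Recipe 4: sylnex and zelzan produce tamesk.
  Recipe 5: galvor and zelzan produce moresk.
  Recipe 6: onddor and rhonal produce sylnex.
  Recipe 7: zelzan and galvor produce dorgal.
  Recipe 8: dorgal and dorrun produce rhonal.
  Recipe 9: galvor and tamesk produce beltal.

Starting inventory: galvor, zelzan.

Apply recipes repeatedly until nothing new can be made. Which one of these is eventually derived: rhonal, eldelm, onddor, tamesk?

Using Recipe 7, zelzan and galvor make dorgal.
dorgal → dorrun (Recipe 3).
dorgal and dorrun → rhonal (Recipe 8).
No rule produces onddor, and it is not given. tamesk would need sylnex and zelzan (Recipe 4), but sylnex is never obtained. No rule produces eldelm, and it is not given.

rhonal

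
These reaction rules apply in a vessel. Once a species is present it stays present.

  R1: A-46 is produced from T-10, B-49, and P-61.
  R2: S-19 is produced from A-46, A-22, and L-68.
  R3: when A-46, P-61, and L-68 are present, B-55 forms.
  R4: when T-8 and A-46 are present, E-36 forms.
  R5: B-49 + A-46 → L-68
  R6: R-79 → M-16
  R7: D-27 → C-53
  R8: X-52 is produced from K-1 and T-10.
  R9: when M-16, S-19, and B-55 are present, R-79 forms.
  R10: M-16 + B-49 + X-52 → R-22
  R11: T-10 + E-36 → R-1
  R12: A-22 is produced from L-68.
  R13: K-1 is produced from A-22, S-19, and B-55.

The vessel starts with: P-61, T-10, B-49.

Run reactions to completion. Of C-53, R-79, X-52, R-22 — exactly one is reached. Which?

T-10, B-49, and P-61 present → A-46 forms (R1).
B-49 and A-46 present → L-68 forms (R5).
L-68 present → A-22 forms (R12).
A-46, P-61, and L-68 present → B-55 forms (R3).
A-46, A-22, and L-68 present → S-19 forms (R2).
A-22, S-19, and B-55 present → K-1 forms (R13).
K-1 and T-10 present → X-52 forms (R8).
R-22 would need M-16, B-49, and X-52 (R10), but M-16 never forms. C-53 would need D-27 (R7), but D-27 never forms. R-79 would need M-16, S-19, and B-55 (R9), but M-16 never forms.

X-52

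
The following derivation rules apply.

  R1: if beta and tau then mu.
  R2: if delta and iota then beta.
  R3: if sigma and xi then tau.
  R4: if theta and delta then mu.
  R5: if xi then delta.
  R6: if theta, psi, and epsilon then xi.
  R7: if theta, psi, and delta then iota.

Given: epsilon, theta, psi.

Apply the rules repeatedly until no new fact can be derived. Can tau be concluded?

tau would need sigma and xi (R3), but sigma is never established.

No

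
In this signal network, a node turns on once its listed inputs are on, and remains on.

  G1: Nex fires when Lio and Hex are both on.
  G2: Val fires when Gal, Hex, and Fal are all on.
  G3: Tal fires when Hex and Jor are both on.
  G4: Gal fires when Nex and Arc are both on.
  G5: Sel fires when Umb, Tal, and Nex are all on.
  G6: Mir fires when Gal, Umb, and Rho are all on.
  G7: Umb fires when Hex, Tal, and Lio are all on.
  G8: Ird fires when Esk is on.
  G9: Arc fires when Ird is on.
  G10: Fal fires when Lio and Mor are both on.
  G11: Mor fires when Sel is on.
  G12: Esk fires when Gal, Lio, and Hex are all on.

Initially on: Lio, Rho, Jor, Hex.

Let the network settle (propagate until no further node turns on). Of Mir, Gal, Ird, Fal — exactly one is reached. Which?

Fal

Hex and Jor are on, so Tal fires (G3).
G1: Lio and Hex on → Nex on.
Hex, Tal, and Lio are on, so Umb fires (G7).
Umb, Tal, and Nex are on, so Sel fires (G5).
G11: Sel on → Mor on.
G10: Lio and Mor on → Fal on.
Gal would need Nex and Arc (G4), but Arc never turns on. Ird would need Esk (G8), but Esk never turns on. Mir would need Gal, Umb, and Rho (G6), but Gal never turns on.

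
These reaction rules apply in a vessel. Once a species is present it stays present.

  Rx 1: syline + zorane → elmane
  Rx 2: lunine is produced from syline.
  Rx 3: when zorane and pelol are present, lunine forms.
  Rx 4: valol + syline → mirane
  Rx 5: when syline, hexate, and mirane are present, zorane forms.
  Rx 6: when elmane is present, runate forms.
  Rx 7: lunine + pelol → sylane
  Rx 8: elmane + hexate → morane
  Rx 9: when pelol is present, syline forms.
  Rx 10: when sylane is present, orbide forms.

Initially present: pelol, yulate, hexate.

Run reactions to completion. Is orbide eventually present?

pelol present → syline forms (Rx 9).
syline present → lunine forms (Rx 2).
lunine and pelol present → sylane forms (Rx 7).
sylane present → orbide forms (Rx 10).

Yes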